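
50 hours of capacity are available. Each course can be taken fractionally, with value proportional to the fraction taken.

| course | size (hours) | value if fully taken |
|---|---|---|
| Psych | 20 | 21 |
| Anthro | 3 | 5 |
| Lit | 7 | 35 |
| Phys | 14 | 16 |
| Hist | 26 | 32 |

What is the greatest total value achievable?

Rank by value-to-size ratio: Lit 35/7≈5, Anthro 5/3≈1.67, Hist 32/26≈1.23, Phys 16/14≈1.14, Psych 21/20≈1.05.
Lit: take in full, 7 hours for value 35 ; 43 left.
All 3 hours of Anthro fit (value 5) ; 40 remain.
All 26 hours of Hist fit (value 32) ; 14 remain.
All 14 hours of Phys fit (value 16) ; 0 remain.
Total value = 88.

88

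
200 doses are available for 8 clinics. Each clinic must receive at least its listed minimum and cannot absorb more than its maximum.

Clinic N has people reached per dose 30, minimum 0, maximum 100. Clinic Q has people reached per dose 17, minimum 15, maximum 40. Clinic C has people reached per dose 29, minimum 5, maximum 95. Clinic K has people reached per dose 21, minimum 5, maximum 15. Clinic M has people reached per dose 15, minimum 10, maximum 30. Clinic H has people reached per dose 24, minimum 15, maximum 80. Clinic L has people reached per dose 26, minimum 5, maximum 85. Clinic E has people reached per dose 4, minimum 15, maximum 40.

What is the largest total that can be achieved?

5075

Meeting every minimum uses 0+15+5+5+10+15+5+15 = 70 doses, leaving 130.
Highest people reached per dose first: Clinic N 30 > Clinic C 29 > Clinic L 26 > Clinic H 24 > Clinic K 21 > Clinic Q 17 > Clinic M 15 > Clinic E 4.
Clinic N takes 100 more to reach its cap of 100 → 30 left.
Only 30 left; Clinic C takes them to reach 35.
Total = 30×100 + 17×15 + 29×35 + 21×5 + 15×10 + 24×15 + 26×5 + 4×15 = 5075.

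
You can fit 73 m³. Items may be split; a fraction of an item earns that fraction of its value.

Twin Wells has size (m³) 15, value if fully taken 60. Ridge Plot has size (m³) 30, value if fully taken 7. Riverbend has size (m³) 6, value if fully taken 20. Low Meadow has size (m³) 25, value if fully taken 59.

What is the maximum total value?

145.3

Sort by value density: Twin Wells 60/15≈4, Riverbend 20/6≈3.33, Low Meadow 59/25≈2.36, Ridge Plot 7/30≈0.233.
Twin Wells: take in full, 15 m³ for value 60 — 58 left.
Take all of Riverbend (6 m³, value 20) — 52 m³ left.
Take all of Low Meadow (25 m³, value 59) — 27 m³ left.
Only 27 m³ remain; take 27/30 of Ridge Plot for value 7×27/30 = 6.3.
Total value = 145.3.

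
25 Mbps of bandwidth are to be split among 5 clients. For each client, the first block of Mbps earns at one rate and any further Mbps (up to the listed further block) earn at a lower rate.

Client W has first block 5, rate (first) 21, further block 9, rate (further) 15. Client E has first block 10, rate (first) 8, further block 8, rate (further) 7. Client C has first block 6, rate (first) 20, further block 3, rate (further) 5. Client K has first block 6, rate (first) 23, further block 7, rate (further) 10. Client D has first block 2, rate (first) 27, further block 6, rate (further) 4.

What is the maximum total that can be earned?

507

Rank every tier by rate: Client D/tier1 27 > Client K/tier1 23 > Client W/tier1 21 > Client C/tier1 20 > Client W/tier2 15 > Client K/tier2 10 > Client E/tier1 8 > Client E/tier2 7 > Client C/tier2 5 > Client D/tier2 4.
Client D tier1 at 27: fill all 2 → 23 left.
Client K/tier1 (23): +6 → 17 left.
Client W tier1 at 21: fill all 5 → 12 left.
Client C tier1 at 20: fill all 6 → 6 left.
6 remain; put them into Client W tier2 at 15.
Total = 27×2 + 23×6 + 21×5 + 20×6 + 15×6 = 507.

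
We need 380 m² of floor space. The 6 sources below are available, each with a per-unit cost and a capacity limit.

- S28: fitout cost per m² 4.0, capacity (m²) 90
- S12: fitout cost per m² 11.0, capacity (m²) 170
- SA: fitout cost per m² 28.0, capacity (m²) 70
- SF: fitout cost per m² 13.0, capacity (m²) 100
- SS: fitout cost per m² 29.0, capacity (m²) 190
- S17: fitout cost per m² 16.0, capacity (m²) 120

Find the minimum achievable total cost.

3850

Fill from the cheapest source first.
Take 90 from S28 at 4.0 → need 290 more.
Take 170 from S12 at 11.0 → need 120 more.
Take 100 from SF at 13.0 → need 20 more.
S17 at 16.0: take 20 of its 120 → requirement met.
SA, SS: unused.
Cost = 90×4.0 + 170×11.0 + 100×13.0 + 20×16.0 = 3850.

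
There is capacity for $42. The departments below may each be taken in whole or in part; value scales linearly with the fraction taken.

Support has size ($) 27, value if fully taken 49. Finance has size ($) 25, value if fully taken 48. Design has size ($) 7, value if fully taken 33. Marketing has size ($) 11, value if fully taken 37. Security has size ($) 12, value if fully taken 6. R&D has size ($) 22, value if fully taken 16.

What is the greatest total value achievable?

116.08

Rank by value-to-size ratio: Design 33/7≈4.71, Marketing 37/11≈3.36, Finance 48/25≈1.92, Support 49/27≈1.81, R&D 16/22≈0.727, Security 6/12≈0.5.
Design: take in full, 7 $ for value 33 — 35 left.
Marketing: take in full, 11 $ for value 37 — 24 left.
Fill the last 24 $ with part of Finance: 24/25 of it earns 46.08.
Total value = 116.08.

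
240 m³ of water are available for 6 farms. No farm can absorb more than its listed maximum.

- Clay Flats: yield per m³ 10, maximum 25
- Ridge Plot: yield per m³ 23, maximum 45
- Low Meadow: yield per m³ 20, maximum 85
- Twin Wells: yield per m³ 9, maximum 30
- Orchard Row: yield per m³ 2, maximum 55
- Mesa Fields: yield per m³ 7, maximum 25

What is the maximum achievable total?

3490

Order the farms by yield per m³: Ridge Plot 23 > Low Meadow 20 > Clay Flats 10 > Twin Wells 9 > Mesa Fields 7 > Orchard Row 2.
Give Ridge Plot 45 to hit its cap of 45 → 195 left.
Low Meadow: +85 to 85 (cap) → 110 left.
Give Clay Flats 25 to hit its cap of 25 → 85 left.
Twin Wells takes 30 to reach its cap of 30 → 55 left.
Give Mesa Fields 25 to hit its cap of 25 → 30 left.
Only 30 left; Orchard Row takes them to reach 30.
Total = 10×25 + 23×45 + 20×85 + 9×30 + 2×30 + 7×25 = 3490.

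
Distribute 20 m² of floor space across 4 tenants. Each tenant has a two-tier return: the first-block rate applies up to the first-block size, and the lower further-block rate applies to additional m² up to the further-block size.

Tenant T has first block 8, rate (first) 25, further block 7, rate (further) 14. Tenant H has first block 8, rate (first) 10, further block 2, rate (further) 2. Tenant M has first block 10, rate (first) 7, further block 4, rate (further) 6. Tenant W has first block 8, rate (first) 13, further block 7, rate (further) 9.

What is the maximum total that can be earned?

363

Rank every tier by rate: Tenant T/tier1 25 > Tenant T/tier2 14 > Tenant W/tier1 13 > Tenant H/tier1 10 > Tenant W/tier2 9 > Tenant M/tier1 7 > Tenant M/tier2 6 > Tenant H/tier2 2.
Fill Tenant T tier1 block (8 at 25) → 12 left.
Tenant T tier2 at 14: fill all 7 → 5 left.
Tenant W tier1 at 13: only 5 left, fill 5.
Total = 25×8 + 14×7 + 13×5 = 363.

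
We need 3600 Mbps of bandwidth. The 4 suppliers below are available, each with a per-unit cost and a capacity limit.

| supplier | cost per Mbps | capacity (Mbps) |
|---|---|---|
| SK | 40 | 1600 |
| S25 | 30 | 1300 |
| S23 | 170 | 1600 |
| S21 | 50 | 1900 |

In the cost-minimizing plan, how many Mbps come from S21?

Cheapest first:
S25 (30): use full 1300 ; 2300 Mbps to go.
Take 1600 from SK at 40 ; need 700 more.
Take 700 from S21 at 50 to finish.
S23: unused.

700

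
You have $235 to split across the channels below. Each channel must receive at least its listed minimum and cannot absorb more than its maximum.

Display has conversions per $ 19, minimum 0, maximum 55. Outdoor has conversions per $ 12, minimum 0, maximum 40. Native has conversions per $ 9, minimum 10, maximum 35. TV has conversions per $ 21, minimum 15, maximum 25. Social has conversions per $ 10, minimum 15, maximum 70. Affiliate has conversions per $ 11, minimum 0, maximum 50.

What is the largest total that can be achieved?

Meeting every minimum uses 0+0+10+15+15+0 = 40 $, leaving 195.
Order the channels by conversions per $: TV 21 > Display 19 > Outdoor 12 > Affiliate 11 > Social 10 > Native 9.
TV: +10 to 25 (cap) → 185 left.
Give Display 55 more to hit its cap of 55 → 130 left.
Give Outdoor 40 more to hit its cap of 40 → 90 left.
Affiliate takes 50 more to reach its cap of 50 → 40 left.
Social: +40 (room for 55) → 55. Pool exhausted.
Total = 19×55 + 12×40 + 9×10 + 21×25 + 10×55 + 11×50 = 3240.

3240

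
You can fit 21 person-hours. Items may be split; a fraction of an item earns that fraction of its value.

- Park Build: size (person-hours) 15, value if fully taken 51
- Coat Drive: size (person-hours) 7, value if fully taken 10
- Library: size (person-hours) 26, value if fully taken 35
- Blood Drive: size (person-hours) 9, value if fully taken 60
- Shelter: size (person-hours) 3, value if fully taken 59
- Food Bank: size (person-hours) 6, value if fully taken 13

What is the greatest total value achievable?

Best value per unit of size first: Shelter 59/3≈19.7, Blood Drive 60/9≈6.67, Park Build 51/15≈3.4, Food Bank 13/6≈2.17, Coat Drive 10/7≈1.43, Library 35/26≈1.35.
Take all of Shelter (3 person-hours, value 59) — 18 person-hours left.
All 9 person-hours of Blood Drive fit (value 60) — 9 remain.
Only 9 person-hours remain; take 9/15 of Park Build for value 51×9/15 = 30.6.
Total value = 149.6.

149.6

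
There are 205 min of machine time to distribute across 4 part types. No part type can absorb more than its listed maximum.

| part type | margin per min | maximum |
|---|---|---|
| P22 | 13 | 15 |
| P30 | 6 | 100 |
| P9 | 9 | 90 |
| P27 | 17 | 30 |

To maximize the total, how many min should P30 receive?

70

Highest margin per min first: P27 17 > P22 13 > P9 9 > P30 6.
P27: +30 to 30 (cap) — 175 left.
P22: +15 to 15 (cap) — 160 left.
P9 takes 90 to reach its cap of 90 — 70 left.
P30 has room for 100 but only 70 remain, so it gets 70.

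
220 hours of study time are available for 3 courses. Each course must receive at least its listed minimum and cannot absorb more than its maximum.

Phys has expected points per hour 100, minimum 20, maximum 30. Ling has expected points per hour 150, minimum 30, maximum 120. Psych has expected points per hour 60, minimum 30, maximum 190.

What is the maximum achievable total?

25200

Meeting every minimum uses 20+30+30 = 80 hours, leaving 140.
Highest expected points per hour first: Ling 150 > Phys 100 > Psych 60.
Ling takes 90 more to reach its cap of 120 → 50 left.
Phys takes 10 more to reach its cap of 30 → 40 left.
Only 40 left; Psych takes them to reach 70.
Total = 100×30 + 150×120 + 60×70 = 25200.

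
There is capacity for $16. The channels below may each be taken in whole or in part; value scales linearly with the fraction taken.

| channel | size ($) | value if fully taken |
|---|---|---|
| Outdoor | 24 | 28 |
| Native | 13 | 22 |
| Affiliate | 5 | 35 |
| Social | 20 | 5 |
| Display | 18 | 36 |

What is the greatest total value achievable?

57

Sort by value density: Affiliate 35/5≈7, Display 36/18≈2, Native 22/13≈1.69, Outdoor 28/24≈1.17, Social 5/20≈0.25.
Affiliate: take in full, 5 $ for value 35 ; 11 left.
Fill the last 11 $ with part of Display: 11/18 of it earns 22.
Total value = 57.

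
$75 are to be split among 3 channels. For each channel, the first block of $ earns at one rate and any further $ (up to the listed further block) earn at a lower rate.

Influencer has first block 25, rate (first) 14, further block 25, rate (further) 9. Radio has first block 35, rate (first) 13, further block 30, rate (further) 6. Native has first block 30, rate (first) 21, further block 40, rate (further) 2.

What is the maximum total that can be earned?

Order all 6 blocks by rate: Native/T1 21 > Influencer/T1 14 > Radio/T1 13 > Influencer/T2 9 > Radio/T2 6 > Native/T2 2.
Fill Native T1 block (30 at 21) ; 45 left.
Fill Influencer T1 block (25 at 14) ; 20 left.
20 remain; put them into Radio T1 at 13.
Total = 21×30 + 14×25 + 13×20 = 1240.

1240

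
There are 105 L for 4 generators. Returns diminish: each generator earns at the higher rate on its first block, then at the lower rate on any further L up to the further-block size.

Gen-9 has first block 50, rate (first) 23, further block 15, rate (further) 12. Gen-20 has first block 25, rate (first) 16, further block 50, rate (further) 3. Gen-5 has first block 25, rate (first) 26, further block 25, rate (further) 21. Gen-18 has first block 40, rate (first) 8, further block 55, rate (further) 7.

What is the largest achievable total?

2405

Treat each block as its own option and order by rate: Gen-5/first 26 > Gen-9/first 23 > Gen-5/second 21 > Gen-20/first 16 > Gen-9/second 12 > Gen-18/first 8 > Gen-18/second 7 > Gen-20/second 3.
Gen-5/first (26): +25 → 80 left.
Gen-9 first at 23: fill all 50 → 30 left.
Gen-5/second (21): +25 → 5 left.
Gen-20 first at 16: only 5 left, fill 5.
Total = 26×25 + 23×50 + 21×25 + 16×5 = 2405.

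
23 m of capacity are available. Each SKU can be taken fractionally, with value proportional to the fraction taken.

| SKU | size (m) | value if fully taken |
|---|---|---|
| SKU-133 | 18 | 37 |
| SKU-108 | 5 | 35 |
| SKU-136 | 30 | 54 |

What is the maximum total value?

72

Sort by value density: SKU-108 35/5≈7, SKU-133 37/18≈2.06, SKU-136 54/30≈1.8.
All 5 m of SKU-108 fit (value 35) ; 18 remain.
SKU-133: take in full, 18 m for value 37 ; 0 left.
Total value = 72.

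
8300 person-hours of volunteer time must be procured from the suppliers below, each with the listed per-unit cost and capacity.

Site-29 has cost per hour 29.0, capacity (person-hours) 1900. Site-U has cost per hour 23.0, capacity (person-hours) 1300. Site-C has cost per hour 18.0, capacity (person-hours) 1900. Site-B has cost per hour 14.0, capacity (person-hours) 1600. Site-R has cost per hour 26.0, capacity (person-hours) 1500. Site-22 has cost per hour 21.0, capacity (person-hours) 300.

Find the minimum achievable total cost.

Cheapest first:
Take 1600 from Site-B at 14.0 ; need 6700 more.
Site-C at 18.0: take all 1900 person-hours ; 4800 still needed.
Site-22 at 21.0: take all 300 person-hours ; 4500 still needed.
Take 1300 from Site-U at 23.0 ; need 3200 more.
Take 1500 from Site-R at 26.0 ; need 1700 more.
Site-29 at 29.0: take 1700 of its 1900 ; requirement met.
Cost = 1600×14.0 + 1900×18.0 + 300×21.0 + 1300×23.0 + 1500×26.0 + 1700×29.0 = 181100.

181100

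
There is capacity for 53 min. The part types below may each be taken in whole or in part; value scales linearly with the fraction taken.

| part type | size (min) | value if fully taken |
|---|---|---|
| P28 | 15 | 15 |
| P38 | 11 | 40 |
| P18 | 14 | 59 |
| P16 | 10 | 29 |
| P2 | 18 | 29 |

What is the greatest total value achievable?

157

Sort by value density: P18 59/14≈4.21, P38 40/11≈3.64, P16 29/10≈2.9, P2 29/18≈1.61, P28 15/15≈1.
P18: take in full, 14 min for value 59 → 39 left.
P38: take in full, 11 min for value 40 → 28 left.
All 10 min of P16 fit (value 29) → 18 remain.
Take all of P2 (18 min, value 29) → 0 min left.
Total value = 157.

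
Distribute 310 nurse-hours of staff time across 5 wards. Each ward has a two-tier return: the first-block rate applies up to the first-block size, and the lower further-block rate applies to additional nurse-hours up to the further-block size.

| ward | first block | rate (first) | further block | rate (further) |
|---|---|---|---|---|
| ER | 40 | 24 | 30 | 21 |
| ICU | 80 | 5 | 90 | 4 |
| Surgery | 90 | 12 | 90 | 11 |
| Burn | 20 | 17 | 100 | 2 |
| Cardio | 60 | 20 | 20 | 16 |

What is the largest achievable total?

Order all 10 blocks by rate: ER/tier1 24 > ER/tier2 21 > Cardio/tier1 20 > Burn/tier1 17 > Cardio/tier2 16 > Surgery/tier1 12 > Surgery/tier2 11 > ICU/tier1 5 > ICU/tier2 4 > Burn/tier2 2.
ER/tier1 (24): +40 ; 270 left.
ER/tier2 (21): +30 ; 240 left.
Cardio/tier1 (20): +60 ; 180 left.
Burn tier1 at 17: fill all 20 ; 160 left.
Fill Cardio tier2 block (20 at 16) ; 140 left.
Surgery/tier1 (12): +90 ; 50 left.
Surgery/tier2: +50 of 90 at 11; pool empty.
Total = 24×40 + 21×30 + 20×60 + 17×20 + 16×20 + 12×90 + 11×50 = 5080.

5080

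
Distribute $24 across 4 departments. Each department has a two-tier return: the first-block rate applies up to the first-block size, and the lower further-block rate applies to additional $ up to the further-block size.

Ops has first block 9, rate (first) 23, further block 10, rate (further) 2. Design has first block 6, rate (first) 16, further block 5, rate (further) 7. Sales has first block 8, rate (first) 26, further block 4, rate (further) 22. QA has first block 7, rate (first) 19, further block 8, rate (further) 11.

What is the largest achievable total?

560

Rank every tier by rate: Sales/first 26 > Ops/first 23 > Sales/second 22 > QA/first 19 > Design/first 16 > QA/second 11 > Design/second 7 > Ops/second 2.
Sales/first (26): +8 — 16 left.
Ops/first (23): +9 — 7 left.
Sales/second (22): +4 — 3 left.
QA first at 19: only 3 left, fill 3.
Total = 26×8 + 23×9 + 22×4 + 19×3 = 560.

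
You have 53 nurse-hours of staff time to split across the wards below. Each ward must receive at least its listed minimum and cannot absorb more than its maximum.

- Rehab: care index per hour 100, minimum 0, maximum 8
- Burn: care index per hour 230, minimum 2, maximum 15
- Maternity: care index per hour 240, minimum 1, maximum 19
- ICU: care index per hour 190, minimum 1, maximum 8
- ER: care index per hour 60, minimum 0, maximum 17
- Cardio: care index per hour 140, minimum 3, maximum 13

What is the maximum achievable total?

11070

Meeting every minimum uses 0+2+1+1+0+3 = 7 nurse-hours, leaving 46.
Rank by care index per hour: Maternity 240 > Burn 230 > ICU 190 > Cardio 140 > Rehab 100 > ER 60.
Maternity takes 18 more to reach its cap of 19 → 28 left.
Burn: +13 to 15 (cap) → 15 left.
ICU: +7 to 8 (cap) → 8 left.
Only 8 left; Cardio takes them to reach 11.
Total = 230×15 + 240×19 + 190×8 + 140×11 = 11070.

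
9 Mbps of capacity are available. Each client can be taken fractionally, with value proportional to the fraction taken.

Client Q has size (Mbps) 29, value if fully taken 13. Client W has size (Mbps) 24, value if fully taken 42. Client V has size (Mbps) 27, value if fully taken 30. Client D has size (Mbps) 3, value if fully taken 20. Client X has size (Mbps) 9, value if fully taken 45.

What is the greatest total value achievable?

50

Best value per unit of size first: Client D 20/3≈6.67, Client X 45/9≈5, Client W 42/24≈1.75, Client V 30/27≈1.11, Client Q 13/29≈0.448.
Client D: take in full, 3 Mbps for value 20 ; 6 left.
6 Mbps left: a 6/9 share of Client X gives 45×6/9 = 30.
Total value = 50.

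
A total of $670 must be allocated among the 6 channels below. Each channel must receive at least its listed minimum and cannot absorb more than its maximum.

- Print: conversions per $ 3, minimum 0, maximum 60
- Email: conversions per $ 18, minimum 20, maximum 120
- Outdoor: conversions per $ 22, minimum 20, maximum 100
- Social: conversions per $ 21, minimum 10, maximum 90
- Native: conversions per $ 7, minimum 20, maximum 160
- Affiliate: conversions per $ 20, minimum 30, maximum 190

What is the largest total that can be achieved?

11200

Meeting every minimum uses 0+20+20+10+20+30 = 100 $, leaving 570.
Rank by conversions per $: Outdoor 22 > Social 21 > Affiliate 20 > Email 18 > Native 7 > Print 3.
Give Outdoor 80 more to hit its cap of 100 ; 490 left.
Social: +80 to 90 (cap) ; 410 left.
Give Affiliate 160 more to hit its cap of 190 ; 250 left.
Email: +100 to 120 (cap) ; 150 left.
Native: +140 to 160 (cap) ; 10 left.
Print has room for 60 more but only 10 remain, so it gets 10.
Total = 3×10 + 18×120 + 22×100 + 21×90 + 7×160 + 20×190 = 11200.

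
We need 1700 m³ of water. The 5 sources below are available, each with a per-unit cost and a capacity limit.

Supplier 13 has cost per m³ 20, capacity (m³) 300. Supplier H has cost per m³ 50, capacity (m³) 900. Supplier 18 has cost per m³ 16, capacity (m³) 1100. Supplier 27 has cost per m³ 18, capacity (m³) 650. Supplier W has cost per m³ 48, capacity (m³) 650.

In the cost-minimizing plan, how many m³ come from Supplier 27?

Cheapest first:
Supplier 18 at 16: take all 1100 m³ → 600 still needed.
Supplier 27 (18): take the remaining 600 → done.
Supplier 13, Supplier W, Supplier H: unused.

600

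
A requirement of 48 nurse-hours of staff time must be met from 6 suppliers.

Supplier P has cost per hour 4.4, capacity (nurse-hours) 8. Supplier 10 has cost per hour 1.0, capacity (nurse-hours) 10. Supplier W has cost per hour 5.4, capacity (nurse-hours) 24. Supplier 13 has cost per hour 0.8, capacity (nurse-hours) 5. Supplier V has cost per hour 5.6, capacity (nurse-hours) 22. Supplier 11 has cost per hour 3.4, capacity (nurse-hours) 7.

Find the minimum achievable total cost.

170.2

Fill from the cheapest supplier first.
Take 5 from Supplier 13 at 0.8 ; need 43 more.
Take 10 from Supplier 10 at 1.0 ; need 33 more.
Supplier 11 at 3.4: take all 7 nurse-hours ; 26 still needed.
Supplier P (4.4): use full 8 ; 18 nurse-hours to go.
Supplier W at 5.4: take 18 of its 24 ; requirement met.
Supplier V: unused.
Cost = 5×0.8 + 10×1.0 + 7×3.4 + 8×4.4 + 18×5.4 = 170.2.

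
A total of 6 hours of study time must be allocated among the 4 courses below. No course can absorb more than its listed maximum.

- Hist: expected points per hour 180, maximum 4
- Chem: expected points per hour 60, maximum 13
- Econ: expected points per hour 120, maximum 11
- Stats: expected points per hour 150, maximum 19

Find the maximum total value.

Rank by expected points per hour: Hist 180 > Stats 150 > Econ 120 > Chem 60.
Give Hist 4 to hit its cap of 4 ; 2 left.
Stats has room for 19 but only 2 remain, so it gets 2.
Total = 180×4 + 150×2 = 1020.

1020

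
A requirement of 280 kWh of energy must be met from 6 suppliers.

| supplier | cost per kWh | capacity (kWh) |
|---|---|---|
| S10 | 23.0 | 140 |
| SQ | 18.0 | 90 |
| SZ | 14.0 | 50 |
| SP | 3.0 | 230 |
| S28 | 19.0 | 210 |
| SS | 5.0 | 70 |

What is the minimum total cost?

940

Use suppliers in increasing cost order.
Take 230 from SP at 3.0 — need 50 more.
SS at 5.0: take 50 of its 70 — requirement met.
SZ, SQ, S28, S10: unused.
Cost = 230×3.0 + 50×5.0 = 940.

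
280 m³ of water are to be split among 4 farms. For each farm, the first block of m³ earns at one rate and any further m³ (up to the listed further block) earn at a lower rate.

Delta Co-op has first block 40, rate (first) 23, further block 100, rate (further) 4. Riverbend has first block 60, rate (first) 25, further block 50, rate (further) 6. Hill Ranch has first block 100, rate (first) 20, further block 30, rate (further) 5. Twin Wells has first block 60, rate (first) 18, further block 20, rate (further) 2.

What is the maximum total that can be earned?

Treat each block as its own option and order by rate: Riverbend/first 25 > Delta Co-op/first 23 > Hill Ranch/first 20 > Twin Wells/first 18 > Riverbend/second 6 > Hill Ranch/second 5 > Delta Co-op/second 4 > Twin Wells/second 2.
Fill Riverbend first block (60 at 25) — 220 left.
Delta Co-op/first (23): +40 — 180 left.
Hill Ranch/first (20): +100 — 80 left.
Twin Wells/first (18): +60 — 20 left.
20 remain; put them into Riverbend second at 6.
Total = 25×60 + 23×40 + 20×100 + 18×60 + 6×20 = 5620.

5620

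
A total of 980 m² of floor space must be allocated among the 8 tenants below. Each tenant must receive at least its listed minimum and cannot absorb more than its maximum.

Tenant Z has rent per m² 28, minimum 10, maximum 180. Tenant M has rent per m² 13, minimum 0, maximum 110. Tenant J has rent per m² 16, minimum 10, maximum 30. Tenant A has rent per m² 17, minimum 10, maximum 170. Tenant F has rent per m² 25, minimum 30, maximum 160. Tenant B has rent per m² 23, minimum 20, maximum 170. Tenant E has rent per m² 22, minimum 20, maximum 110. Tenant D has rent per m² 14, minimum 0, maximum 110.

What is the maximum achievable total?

20930

Meeting every minimum uses 10+0+10+10+30+20+20+0 = 100 m², leaving 880.
Rank by rent per m²: Tenant Z 28 > Tenant F 25 > Tenant B 23 > Tenant E 22 > Tenant A 17 > Tenant J 16 > Tenant D 14 > Tenant M 13.
Tenant Z takes 170 more to reach its cap of 180 → 710 left.
Tenant F takes 130 more to reach its cap of 160 → 580 left.
Give Tenant B 150 more to hit its cap of 170 → 430 left.
Give Tenant E 90 more to hit its cap of 110 → 340 left.
Tenant A takes 160 more to reach its cap of 170 → 180 left.
Tenant J takes 20 more to reach its cap of 30 → 160 left.
Tenant D takes 110 more to reach its cap of 110 → 50 left.
Tenant M has room for 110 more but only 50 remain, so it gets 50.
Total = 28×180 + 13×50 + 16×30 + 17×170 + 25×160 + 23×170 + 22×110 + 14×110 = 20930.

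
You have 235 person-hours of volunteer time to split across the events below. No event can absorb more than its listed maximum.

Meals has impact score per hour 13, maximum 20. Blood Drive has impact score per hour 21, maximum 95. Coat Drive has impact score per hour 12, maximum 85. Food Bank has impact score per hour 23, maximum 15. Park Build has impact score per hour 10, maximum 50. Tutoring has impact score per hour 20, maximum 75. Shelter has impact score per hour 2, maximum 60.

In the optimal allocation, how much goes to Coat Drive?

30

Order the events by impact score per hour: Food Bank 23 > Blood Drive 21 > Tutoring 20 > Meals 13 > Coat Drive 12 > Park Build 10 > Shelter 2.
Give Food Bank 15 to hit its cap of 15 — 220 left.
Give Blood Drive 95 to hit its cap of 95 — 125 left.
Tutoring takes 75 to reach its cap of 75 — 50 left.
Meals: +20 to 20 (cap) — 30 left.
Coat Drive: +30 (room for 85) → 30. Pool exhausted.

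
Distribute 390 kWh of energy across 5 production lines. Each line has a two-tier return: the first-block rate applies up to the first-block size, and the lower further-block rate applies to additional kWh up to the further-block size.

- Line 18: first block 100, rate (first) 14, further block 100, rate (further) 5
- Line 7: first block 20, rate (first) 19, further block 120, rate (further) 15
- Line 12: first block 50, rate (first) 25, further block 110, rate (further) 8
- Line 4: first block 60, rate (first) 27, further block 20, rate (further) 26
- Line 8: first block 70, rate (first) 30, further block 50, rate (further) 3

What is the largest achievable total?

8370

Order all 10 blocks by rate: Line 8/first 30 > Line 4/first 27 > Line 4/second 26 > Line 12/first 25 > Line 7/first 19 > Line 7/second 15 > Line 18/first 14 > Line 12/second 8 > Line 18/second 5 > Line 8/second 3.
Line 8 first at 30: fill all 70 — 320 left.
Line 4 first at 27: fill all 60 — 260 left.
Line 4/second (26): +20 — 240 left.
Line 12 first at 25: fill all 50 — 190 left.
Fill Line 7 first block (20 at 19) — 170 left.
Line 7/second (15): +120 — 50 left.
50 remain; put them into Line 18 first at 14.
Total = 30×70 + 27×60 + 26×20 + 25×50 + 19×20 + 15×120 + 14×50 = 8370.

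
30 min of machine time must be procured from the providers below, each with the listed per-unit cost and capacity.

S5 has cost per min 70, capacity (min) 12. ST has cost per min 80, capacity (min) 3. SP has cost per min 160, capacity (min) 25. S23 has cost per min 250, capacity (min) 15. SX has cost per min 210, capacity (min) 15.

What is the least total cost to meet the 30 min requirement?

Use providers in increasing cost order.
S5 (70): use full 12 → 18 min to go.
ST (80): use full 3 → 15 min to go.
SP (160): take the remaining 15 → done.
SX, S23: unused.
Cost = 12×70 + 3×80 + 15×160 = 3480.

3480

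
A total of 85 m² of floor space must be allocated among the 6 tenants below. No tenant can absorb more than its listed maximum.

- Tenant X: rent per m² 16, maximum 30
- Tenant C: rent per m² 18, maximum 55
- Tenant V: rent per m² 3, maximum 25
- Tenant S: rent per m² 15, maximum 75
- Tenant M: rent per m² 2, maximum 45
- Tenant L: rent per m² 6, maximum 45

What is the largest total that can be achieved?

1470

Order the tenants by rent per m²: Tenant C 18 > Tenant X 16 > Tenant S 15 > Tenant L 6 > Tenant V 3 > Tenant M 2.
Tenant C: +55 to 55 (cap) → 30 left.
Tenant X: +30 to 30 (cap) → 0 left.
Total = 16×30 + 18×55 = 1470.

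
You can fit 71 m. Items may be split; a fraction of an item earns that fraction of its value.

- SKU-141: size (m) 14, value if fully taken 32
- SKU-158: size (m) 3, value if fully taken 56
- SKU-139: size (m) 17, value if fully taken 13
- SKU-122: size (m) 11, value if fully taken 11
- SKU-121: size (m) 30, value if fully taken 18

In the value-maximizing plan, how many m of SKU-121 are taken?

Sort by value density: SKU-158 56/3≈18.7, SKU-141 32/14≈2.29, SKU-122 11/11≈1, SKU-139 13/17≈0.765, SKU-121 18/30≈0.6.
SKU-158: take in full, 3 m for value 56 — 68 left.
Take all of SKU-141 (14 m, value 32) — 54 m left.
Take all of SKU-122 (11 m, value 11) — 43 m left.
All 17 m of SKU-139 fit (value 13) — 26 remain.
26 m left: a 26/30 share of SKU-121 gives 18×26/30 = 15.6.

26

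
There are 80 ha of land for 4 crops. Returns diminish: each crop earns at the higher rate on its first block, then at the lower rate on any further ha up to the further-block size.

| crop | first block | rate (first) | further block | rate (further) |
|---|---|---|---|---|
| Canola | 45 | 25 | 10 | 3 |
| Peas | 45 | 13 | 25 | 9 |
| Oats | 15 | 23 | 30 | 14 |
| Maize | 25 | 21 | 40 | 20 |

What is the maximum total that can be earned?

1890

Treat each block as its own option and order by rate: Canola/tier1 25 > Oats/tier1 23 > Maize/tier1 21 > Maize/tier2 20 > Oats/tier2 14 > Peas/tier1 13 > Peas/tier2 9 > Canola/tier2 3.
Fill Canola tier1 block (45 at 25) ; 35 left.
Fill Oats tier1 block (15 at 23) ; 20 left.
Maize/tier1: +20 of 25 at 21; pool empty.
Total = 25×45 + 23×15 + 21×20 = 1890.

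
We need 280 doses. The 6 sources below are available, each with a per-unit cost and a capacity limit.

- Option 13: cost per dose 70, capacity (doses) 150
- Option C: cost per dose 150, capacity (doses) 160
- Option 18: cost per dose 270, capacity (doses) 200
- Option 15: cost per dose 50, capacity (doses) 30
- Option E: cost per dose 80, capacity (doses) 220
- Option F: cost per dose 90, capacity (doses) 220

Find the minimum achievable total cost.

20000

Fill from the cheapest source first.
Option 15 at 50: take all 30 doses → 250 still needed.
Option 13 at 70: take all 150 doses → 100 still needed.
Take 100 from Option E at 80 to finish.
Option F, Option C, Option 18: unused.
Cost = 30×50 + 150×70 + 100×80 = 20000.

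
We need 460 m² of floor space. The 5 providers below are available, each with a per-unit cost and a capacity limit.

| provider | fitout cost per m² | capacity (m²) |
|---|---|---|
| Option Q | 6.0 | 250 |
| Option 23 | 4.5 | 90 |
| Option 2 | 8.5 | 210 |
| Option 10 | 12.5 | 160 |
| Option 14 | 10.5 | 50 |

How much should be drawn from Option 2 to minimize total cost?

Fill from the cheapest provider first.
Take 90 from Option 23 at 4.5 ; need 370 more.
Option Q (6.0): use full 250 ; 120 m² to go.
Option 2 at 8.5: take 120 of its 210 ; requirement met.
Option 14, Option 10: unused.

120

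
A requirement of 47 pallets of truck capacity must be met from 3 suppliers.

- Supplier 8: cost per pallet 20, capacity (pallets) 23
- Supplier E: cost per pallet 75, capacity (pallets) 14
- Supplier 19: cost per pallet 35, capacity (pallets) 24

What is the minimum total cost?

1300

Fill from the cheapest supplier first.
Supplier 8 (20): use full 23 ; 24 pallets to go.
Supplier 19 (35): use full 24 ; 0 pallets to go.
Supplier E: unused.
Cost = 23×20 + 24×35 = 1300.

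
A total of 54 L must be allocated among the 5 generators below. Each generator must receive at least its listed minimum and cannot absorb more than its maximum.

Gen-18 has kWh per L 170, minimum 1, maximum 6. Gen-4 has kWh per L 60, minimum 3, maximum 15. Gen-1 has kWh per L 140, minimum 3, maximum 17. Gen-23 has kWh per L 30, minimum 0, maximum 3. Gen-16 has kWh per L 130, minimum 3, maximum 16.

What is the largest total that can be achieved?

6380

Meeting every minimum uses 1+3+3+0+3 = 10 L, leaving 44.
Highest kWh per L first: Gen-18 170 > Gen-1 140 > Gen-16 130 > Gen-4 60 > Gen-23 30.
Give Gen-18 5 more to hit its cap of 6 ; 39 left.
Give Gen-1 14 more to hit its cap of 17 ; 25 left.
Gen-16: +13 to 16 (cap) ; 12 left.
Gen-4: +12 to 15 (cap) ; 0 left.
Total = 170×6 + 60×15 + 140×17 + 130×16 = 6380.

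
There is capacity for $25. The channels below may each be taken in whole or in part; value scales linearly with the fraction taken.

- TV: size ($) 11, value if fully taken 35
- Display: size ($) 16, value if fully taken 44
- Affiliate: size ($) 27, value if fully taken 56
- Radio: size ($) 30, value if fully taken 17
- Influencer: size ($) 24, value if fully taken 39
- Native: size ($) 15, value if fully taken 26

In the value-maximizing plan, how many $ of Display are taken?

Sort by value density: TV 35/11≈3.18, Display 44/16≈2.75, Affiliate 56/27≈2.07, Native 26/15≈1.73, Influencer 39/24≈1.62, Radio 17/30≈0.567.
TV: take in full, 11 $ for value 35 → 14 left.
Fill the last 14 $ with part of Display: 14/16 of it earns 38.5.

14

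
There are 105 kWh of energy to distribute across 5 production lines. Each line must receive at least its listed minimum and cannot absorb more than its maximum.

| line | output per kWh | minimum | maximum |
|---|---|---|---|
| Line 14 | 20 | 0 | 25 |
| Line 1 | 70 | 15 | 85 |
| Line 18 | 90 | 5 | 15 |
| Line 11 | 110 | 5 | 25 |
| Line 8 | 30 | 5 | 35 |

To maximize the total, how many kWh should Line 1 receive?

60

Meeting every minimum uses 0+15+5+5+5 = 30 kWh, leaving 75.
Highest output per kWh first: Line 11 110 > Line 18 90 > Line 1 70 > Line 8 30 > Line 14 20.
Line 11 takes 20 more to reach its cap of 25 ; 55 left.
Line 18 takes 10 more to reach its cap of 15 ; 45 left.
Line 1 has room for 70 more but only 45 remain, so it gets 60.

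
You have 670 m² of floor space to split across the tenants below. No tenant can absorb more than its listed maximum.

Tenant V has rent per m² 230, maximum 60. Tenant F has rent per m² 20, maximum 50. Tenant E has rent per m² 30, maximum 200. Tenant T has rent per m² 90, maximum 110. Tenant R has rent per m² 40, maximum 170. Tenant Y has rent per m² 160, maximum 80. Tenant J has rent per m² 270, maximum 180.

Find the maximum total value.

Order the tenants by rent per m²: Tenant J 270 > Tenant V 230 > Tenant Y 160 > Tenant T 90 > Tenant R 40 > Tenant E 30 > Tenant F 20.
Give Tenant J 180 to hit its cap of 180 — 490 left.
Give Tenant V 60 to hit its cap of 60 — 430 left.
Give Tenant Y 80 to hit its cap of 80 — 350 left.
Tenant T: +110 to 110 (cap) — 240 left.
Tenant R takes 170 to reach its cap of 170 — 70 left.
Tenant E has room for 200 but only 70 remain, so it gets 70.
Total = 230×60 + 30×70 + 90×110 + 40×170 + 160×80 + 270×180 = 94000.

94000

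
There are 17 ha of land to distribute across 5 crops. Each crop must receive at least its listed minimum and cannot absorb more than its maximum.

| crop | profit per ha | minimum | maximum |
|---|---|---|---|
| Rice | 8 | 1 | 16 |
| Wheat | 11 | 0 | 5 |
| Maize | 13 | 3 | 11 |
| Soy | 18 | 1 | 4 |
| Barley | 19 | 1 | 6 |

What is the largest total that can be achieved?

Meeting every minimum uses 1+0+3+1+1 = 6 ha, leaving 11.
Order the crops by profit per ha: Barley 19 > Soy 18 > Maize 13 > Wheat 11 > Rice 8.
Barley: +5 to 6 (cap) ; 6 left.
Soy: +3 to 4 (cap) ; 3 left.
Only 3 left; Maize takes them to reach 6.
Total = 8×1 + 13×6 + 18×4 + 19×6 = 272.

272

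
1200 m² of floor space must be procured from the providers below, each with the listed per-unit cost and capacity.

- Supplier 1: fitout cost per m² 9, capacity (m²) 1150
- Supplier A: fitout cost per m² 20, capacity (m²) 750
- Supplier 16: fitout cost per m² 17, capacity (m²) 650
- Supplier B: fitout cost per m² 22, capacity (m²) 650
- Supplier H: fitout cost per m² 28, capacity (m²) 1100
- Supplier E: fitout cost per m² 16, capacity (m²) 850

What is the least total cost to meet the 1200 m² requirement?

Fill from the cheapest provider first.
Take 1150 from Supplier 1 at 9 — need 50 more.
Supplier E at 16: take 50 of its 850 — requirement met.
Supplier 16, Supplier A, Supplier B, Supplier H: unused.
Cost = 1150×9 + 50×16 = 11150.

11150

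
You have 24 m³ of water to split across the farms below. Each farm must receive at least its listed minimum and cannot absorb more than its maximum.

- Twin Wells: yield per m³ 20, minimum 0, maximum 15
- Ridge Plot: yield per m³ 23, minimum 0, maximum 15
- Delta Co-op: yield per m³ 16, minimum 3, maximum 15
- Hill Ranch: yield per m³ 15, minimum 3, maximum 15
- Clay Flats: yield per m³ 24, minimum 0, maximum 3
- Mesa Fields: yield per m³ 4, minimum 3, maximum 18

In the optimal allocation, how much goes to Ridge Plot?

12

Meeting every minimum uses 0+0+3+3+0+3 = 9 m³, leaving 15.
Rank by yield per m³: Clay Flats 24 > Ridge Plot 23 > Twin Wells 20 > Delta Co-op 16 > Hill Ranch 15 > Mesa Fields 4.
Clay Flats: +3 to 3 (cap) ; 12 left.
Only 12 left; Ridge Plot takes them to reach 12.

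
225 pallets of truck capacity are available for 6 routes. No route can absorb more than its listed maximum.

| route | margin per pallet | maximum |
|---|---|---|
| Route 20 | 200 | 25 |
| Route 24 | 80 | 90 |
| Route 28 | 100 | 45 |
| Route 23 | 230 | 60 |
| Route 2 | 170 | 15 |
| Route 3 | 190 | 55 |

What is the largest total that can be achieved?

38300

Order the routes by margin per pallet: Route 23 230 > Route 20 200 > Route 3 190 > Route 2 170 > Route 28 100 > Route 24 80.
Route 23 takes 60 to reach its cap of 60 — 165 left.
Route 20: +25 to 25 (cap) — 140 left.
Route 3 takes 55 to reach its cap of 55 — 85 left.
Give Route 2 15 to hit its cap of 15 — 70 left.
Route 28: +45 to 45 (cap) — 25 left.
Route 24 has room for 90 but only 25 remain, so it gets 25.
Total = 200×25 + 80×25 + 100×45 + 230×60 + 170×15 + 190×55 = 38300.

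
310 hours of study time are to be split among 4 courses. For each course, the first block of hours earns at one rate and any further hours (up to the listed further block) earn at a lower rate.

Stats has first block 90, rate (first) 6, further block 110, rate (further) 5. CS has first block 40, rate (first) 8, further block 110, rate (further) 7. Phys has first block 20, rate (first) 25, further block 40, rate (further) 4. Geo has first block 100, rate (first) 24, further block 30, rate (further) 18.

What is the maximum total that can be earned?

4590

Treat each block as its own option and order by rate: Phys/first 25 > Geo/first 24 > Geo/second 18 > CS/first 8 > CS/second 7 > Stats/first 6 > Stats/second 5 > Phys/second 4.
Phys first at 25: fill all 20 ; 290 left.
Geo first at 24: fill all 100 ; 190 left.
Fill Geo second block (30 at 18) ; 160 left.
CS/first (8): +40 ; 120 left.
CS/second (7): +110 ; 10 left.
Stats first at 6: only 10 left, fill 10.
Total = 25×20 + 24×100 + 18×30 + 8×40 + 7×110 + 6×10 = 4590.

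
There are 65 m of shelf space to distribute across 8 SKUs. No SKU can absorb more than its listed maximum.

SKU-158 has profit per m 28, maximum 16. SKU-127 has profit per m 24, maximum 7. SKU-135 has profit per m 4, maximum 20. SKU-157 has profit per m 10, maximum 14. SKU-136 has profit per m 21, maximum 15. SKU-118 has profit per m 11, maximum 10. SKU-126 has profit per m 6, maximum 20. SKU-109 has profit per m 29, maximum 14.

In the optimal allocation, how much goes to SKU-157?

3

Order the SKUs by profit per m: SKU-109 29 > SKU-158 28 > SKU-127 24 > SKU-136 21 > SKU-118 11 > SKU-157 10 > SKU-126 6 > SKU-135 4.
SKU-109: +14 to 14 (cap) ; 51 left.
SKU-158: +16 to 16 (cap) ; 35 left.
SKU-127: +7 to 7 (cap) ; 28 left.
SKU-136 takes 15 to reach its cap of 15 ; 13 left.
Give SKU-118 10 to hit its cap of 10 ; 3 left.
SKU-157 has room for 14 but only 3 remain, so it gets 3.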